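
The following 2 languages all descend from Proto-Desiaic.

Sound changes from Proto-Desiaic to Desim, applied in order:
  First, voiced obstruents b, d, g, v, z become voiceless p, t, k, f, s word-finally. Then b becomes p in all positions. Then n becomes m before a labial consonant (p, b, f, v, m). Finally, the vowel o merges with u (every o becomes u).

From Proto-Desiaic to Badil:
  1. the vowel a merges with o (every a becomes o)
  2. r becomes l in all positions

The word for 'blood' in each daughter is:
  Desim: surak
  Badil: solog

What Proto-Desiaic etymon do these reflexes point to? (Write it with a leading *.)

Position 3: Desim has r, Badil has l. Desim preserves r here (none of its changes turn any other segment into r), so the proto-segment is *r.
Position 2: Desim has u, Badil has o. Taking the neighbouring segments as reconstructed: Desim u could go back to *o or *u; Badil o could go back to *a or *o — the one source consistent with every daughter is *o.
Position 5: Desim has k, Badil has g. Badil preserves g here (none of its changes turn any other segment into g), so the proto-segment is *g.
This points to *sorag. Verify forward in each daughter:
Desim: *sorag > sorak > surak  (by final devoicing, vowel merger)
Badil: start from *sorag.
  rule 1 (vowel merger): sorag → sorog
  rule 2 (unconditioned shift): sorog → solog
  ⇒ Badil solog
No other proto-form is consistent with every reflex, so the reconstruction is *sorag.

*sorag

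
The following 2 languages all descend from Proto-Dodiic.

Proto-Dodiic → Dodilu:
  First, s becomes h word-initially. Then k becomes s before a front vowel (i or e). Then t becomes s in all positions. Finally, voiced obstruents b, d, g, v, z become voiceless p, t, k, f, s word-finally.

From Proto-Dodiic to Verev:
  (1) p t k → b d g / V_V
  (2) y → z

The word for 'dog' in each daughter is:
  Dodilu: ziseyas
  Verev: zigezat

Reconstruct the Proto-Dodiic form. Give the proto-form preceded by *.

Position 7: Dodilu has s, Verev has t. Verev preserves t here (none of its changes turn any other segment into t), so the proto-segment is *t.
Position 3: Dodilu has s, Verev has g. Taking the neighbouring segments as reconstructed: Dodilu s could go back to *t or *k or *s; Verev g could go back to *k or *g — the one source consistent with every daughter is *k.
Continuing position by position gives *zikeyat; check it forward:
Dodilu: *zikeyat
  zikeyat (rule 1 does not apply)
  zikeyat → ziseyat   [palatalisation]
  ziseyat → ziseyas   [unconditioned shift]
  ziseyas (rule 4 does not apply)
  giving Dodilu ziseyas.
Verev: *zikeyat > zigeyat > zigezat  (by intervocalic voicing, unconditioned shift)
*zikeyat is the unique common source.

*zikeyat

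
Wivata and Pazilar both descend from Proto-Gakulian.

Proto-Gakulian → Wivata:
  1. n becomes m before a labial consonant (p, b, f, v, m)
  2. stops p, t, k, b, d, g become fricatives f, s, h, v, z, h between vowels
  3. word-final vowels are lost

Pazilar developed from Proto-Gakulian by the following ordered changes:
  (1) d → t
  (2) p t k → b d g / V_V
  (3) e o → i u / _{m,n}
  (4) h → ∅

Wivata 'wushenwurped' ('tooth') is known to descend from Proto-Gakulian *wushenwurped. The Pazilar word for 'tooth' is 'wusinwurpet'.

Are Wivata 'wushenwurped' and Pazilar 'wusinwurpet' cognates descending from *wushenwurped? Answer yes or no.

Derive the expected Pazilar reflex of *wushenwurped:
Pazilar: *wushenwurped > wushenwurpet > wushinwurpet > wusinwurpet  (by unconditioned shift, pre-nasal raising, h-loss)
Pazilar 'wusinwurpet' matches the regular reflex exactly, so the pair is cognate.

yes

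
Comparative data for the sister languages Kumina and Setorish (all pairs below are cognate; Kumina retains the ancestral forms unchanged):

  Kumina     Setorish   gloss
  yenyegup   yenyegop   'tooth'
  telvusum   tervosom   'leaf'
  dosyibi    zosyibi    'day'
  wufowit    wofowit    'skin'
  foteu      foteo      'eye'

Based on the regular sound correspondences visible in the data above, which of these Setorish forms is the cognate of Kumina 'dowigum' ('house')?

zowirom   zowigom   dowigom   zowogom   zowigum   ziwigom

dosyibi ~ zosyibi — Kumina d corresponds to Setorish z word-initially before a back vowel.
telvusum ~ tervosom — Kumina u corresponds to Setorish o after a consonant, before a nasal.
Applying these to Kumina 'dowigum':
  dowigum → zowigum   (d→z word-initially before a back vowel)
  zowigum → zowigom   (u→o after a consonant, before a nasal)
So the Setorish cognate is 'zowigom'.

zowigom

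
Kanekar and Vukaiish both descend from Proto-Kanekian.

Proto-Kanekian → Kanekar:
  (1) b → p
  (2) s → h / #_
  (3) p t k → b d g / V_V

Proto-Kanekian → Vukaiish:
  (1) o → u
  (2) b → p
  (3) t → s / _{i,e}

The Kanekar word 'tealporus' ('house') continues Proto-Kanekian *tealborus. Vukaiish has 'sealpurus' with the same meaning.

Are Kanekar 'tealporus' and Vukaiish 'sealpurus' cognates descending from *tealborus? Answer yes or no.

Derive the expected Vukaiish reflex of *tealborus:
Vukaiish: *tealborus
  tealborus → tealburus   [vowel merger]
  tealburus → tealpurus   [unconditioned shift]
  tealpurus → sealpurus   [palatalisation]
  giving Vukaiish sealpurus.
Vukaiish 'sealpurus' matches the regular reflex exactly, so the pair is cognate.

yes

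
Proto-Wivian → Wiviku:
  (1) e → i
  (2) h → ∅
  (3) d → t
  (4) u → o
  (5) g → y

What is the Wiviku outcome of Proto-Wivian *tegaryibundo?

tiyaryibonto

Wiviku: start from *tegaryibundo.
  rule 1 (vowel merger): tegaryibundo → tigaryibundo
  rule 2: no change — tigaryibundo
  rule 3 (unconditioned shift): tigaryibundo → tigaryibunto
  rule 4 (vowel merger): tigaryibunto → tigaryibonto
  rule 5 (unconditioned shift): tigaryibonto → tiyaryibonto
  ⇒ Wiviku tiyaryibonto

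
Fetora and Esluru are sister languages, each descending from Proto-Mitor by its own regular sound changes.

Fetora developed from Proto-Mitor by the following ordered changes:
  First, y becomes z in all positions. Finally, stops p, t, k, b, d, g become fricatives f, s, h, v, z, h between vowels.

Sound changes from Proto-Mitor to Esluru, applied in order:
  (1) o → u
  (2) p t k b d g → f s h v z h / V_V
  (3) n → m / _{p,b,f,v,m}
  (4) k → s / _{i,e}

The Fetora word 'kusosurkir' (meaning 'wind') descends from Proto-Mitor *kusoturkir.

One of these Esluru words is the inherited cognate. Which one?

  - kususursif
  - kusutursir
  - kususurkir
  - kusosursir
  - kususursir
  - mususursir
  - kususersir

kususursir

Esluru: *kusoturkir
  kusoturkir → kusuturkir   [vowel merger]
  kusuturkir → kususurkir   [intervocalic lenition]
  kususurkir (rule 3 does not apply)
  kususurkir → kususursir   [palatalisation]
  giving Esluru kususursir.
Only 'kususursir' matches the regular Esluru development of *kusoturkir.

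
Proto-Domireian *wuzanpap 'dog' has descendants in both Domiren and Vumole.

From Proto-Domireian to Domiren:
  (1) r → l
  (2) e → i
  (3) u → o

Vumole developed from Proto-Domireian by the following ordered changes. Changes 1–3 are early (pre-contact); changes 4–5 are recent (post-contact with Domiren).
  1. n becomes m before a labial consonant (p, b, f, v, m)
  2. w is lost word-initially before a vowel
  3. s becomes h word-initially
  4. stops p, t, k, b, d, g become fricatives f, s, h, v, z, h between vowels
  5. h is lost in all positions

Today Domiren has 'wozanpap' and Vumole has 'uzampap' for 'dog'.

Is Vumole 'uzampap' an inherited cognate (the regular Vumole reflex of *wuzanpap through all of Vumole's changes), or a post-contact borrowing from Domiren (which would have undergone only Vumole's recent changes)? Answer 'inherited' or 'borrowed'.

inherited

If inherited, *wuzanpap would pass through all of Vumole's changes:
Vumole: *wuzanpap
  wuzanpap → wuzampap   [nasal place assimilation]
  wuzampap → uzampap   [glide loss]
  uzampap (rule 3 does not apply)
  uzampap (rule 4 does not apply)
  uzampap (rule 5 does not apply)
  giving Vumole uzampap.
If borrowed from Domiren 'wozanpap' after the early changes, it would undergo only the recent ones:
  rule 4 (intervocalic lenition): no change (wozanpap)
  rule 5 (h-loss): no change (wozanpap)
  ⇒ as a loan: wozanpap
Vumole 'uzampap' matches the inherited outcome exactly, so it is an inherited cognate, not a loan.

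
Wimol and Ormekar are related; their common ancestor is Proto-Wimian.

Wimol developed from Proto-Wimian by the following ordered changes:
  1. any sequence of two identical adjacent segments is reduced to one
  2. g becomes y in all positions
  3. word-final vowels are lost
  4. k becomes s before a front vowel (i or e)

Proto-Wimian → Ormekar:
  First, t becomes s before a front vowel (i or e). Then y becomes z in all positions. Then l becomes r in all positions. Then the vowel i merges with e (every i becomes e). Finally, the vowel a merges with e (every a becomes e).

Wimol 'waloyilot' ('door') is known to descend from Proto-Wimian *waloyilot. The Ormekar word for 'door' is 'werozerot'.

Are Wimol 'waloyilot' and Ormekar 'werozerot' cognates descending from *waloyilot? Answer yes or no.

yes

Derive the expected Ormekar reflex of *waloyilot:
Ormekar: start from *waloyilot.
  rule 1: no change — waloyilot
  rule 2 (unconditioned shift): waloyilot → walozilot
  rule 3 (unconditioned shift): walozilot → warozirot
  rule 4 (vowel merger): warozirot → warozerot
  rule 5 (vowel merger): warozerot → werozerot
  ⇒ Ormekar werozerot
Ormekar 'werozerot' matches the regular reflex exactly, so the pair is cognate.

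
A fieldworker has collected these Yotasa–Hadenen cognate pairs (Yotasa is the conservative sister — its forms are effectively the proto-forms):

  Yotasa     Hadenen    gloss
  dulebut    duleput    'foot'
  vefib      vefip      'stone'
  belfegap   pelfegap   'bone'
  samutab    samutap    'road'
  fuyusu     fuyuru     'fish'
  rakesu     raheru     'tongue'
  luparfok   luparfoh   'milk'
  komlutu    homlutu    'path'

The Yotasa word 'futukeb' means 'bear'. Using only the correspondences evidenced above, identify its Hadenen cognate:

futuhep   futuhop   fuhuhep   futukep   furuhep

rakesu ~ raheru — Yotasa k corresponds to Hadenen h between vowels (before a front vowel).
vefib ~ vefip, samutab ~ samutap — Yotasa b corresponds to Hadenen p word-finally.
Applying these to Yotasa 'futukeb':
  futukeb → futuheb   (k→h between vowels (before a front vowel))
  futuheb → futuhep   (b→p word-finally)
So the Hadenen cognate is 'futuhep'.

futuhep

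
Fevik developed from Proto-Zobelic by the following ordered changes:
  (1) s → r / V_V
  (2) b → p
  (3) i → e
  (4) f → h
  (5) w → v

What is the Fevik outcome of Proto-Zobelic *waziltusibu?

Fevik: *waziltusibu
  waziltusibu → wazilturibu   [rhotacism]
  wazilturibu → wazilturipu   [unconditioned shift]
  wazilturipu → wazelturepu   [vowel merger]
  wazelturepu (rule 4 does not apply)
  wazelturepu → vazelturepu   [unconditioned shift]
  giving Fevik vazelturepu.

vazelturepu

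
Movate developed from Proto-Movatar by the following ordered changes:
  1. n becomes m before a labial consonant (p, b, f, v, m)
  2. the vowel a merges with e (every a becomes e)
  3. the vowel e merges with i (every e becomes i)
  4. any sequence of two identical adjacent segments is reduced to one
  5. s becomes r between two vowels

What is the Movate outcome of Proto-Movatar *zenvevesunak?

zimvivirunik

Movate: start from *zenvevesunak.
  rule 1 (nasal place assimilation): zenvevesunak → zemvevesunak
  rule 2 (vowel merger): zemvevesunak → zemvevesunek
  rule 3 (vowel merger): zemvevesunek → zimvivisunik
  rule 4: no change — zimvivisunik
  rule 5 (rhotacism): zimvivisunik → zimvivirunik
  ⇒ Movate zimvivirunik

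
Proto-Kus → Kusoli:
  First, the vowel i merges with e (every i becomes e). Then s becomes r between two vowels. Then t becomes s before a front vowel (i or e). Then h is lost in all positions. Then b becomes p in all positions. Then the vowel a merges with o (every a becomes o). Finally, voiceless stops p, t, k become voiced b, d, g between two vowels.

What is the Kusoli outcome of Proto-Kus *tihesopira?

Kusoli: *tihesopira > tehesopera > teheropera > seheropera > seeropera > seeropero > seerobero  (by vowel merger, rhotacism, palatalisation, h-loss, vowel merger, intervocalic voicing)

seerobero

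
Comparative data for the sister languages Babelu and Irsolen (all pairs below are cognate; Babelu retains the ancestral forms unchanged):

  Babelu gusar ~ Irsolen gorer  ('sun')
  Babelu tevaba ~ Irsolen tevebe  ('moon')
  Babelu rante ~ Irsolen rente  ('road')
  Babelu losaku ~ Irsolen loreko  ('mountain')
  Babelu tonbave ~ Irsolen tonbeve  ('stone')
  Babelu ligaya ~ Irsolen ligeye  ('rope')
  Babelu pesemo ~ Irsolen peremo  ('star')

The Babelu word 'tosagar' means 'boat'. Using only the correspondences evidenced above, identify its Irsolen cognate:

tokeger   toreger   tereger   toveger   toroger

toreger

gusar ~ gorer, losaku ~ loreko — Babelu s corresponds to Irsolen r between vowels (before a back vowel).
losaku ~ loreko, ligaya ~ ligeye — Babelu a corresponds to Irsolen e after a consonant, before a consonant other than r, m, n, p, b, f, v.
gusar ~ gorer — Babelu a corresponds to Irsolen e after a consonant, before r.
Applying these to Babelu 'tosagar':
  tosagar → toragar   (s→r between vowels (before a back vowel))
  toragar → toregar   (a→e after a consonant, before a consonant other than r, m, n, p, b, f, v)
  toregar → toreger   (a→e after a consonant, before r)
So the Irsolen cognate is 'toreger'.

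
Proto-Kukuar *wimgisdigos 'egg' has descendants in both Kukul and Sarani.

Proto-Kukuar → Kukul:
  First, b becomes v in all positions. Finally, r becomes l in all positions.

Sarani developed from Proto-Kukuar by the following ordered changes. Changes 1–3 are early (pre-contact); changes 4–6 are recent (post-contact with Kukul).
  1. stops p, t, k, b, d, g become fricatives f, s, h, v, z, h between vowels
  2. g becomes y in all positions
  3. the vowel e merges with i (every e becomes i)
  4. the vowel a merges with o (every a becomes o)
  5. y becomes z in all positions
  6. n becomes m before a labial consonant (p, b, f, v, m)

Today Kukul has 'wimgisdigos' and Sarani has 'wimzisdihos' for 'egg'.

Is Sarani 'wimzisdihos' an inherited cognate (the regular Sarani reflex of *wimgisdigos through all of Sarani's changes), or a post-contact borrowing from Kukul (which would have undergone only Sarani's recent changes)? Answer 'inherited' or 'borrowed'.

If inherited, *wimgisdigos would pass through all of Sarani's changes:
Sarani: start from *wimgisdigos.
  rule 1 (intervocalic lenition): wimgisdigos → wimgisdihos
  rule 2 (unconditioned shift): wimgisdihos → wimyisdihos
  rule 3: no change — wimyisdihos
  rule 4: no change — wimyisdihos
  rule 5 (unconditioned shift): wimyisdihos → wimzisdihos
  rule 6: no change — wimzisdihos
  ⇒ Sarani wimzisdihos
If borrowed from Kukul 'wimgisdigos' after the early changes, it would undergo only the recent ones:
  rule 4 (vowel merger): no change (wimgisdigos)
  rule 5 (unconditioned shift): no change (wimgisdigos)
  rule 6 (nasal place assimilation): no change (wimgisdigos)
  ⇒ as a loan: wimgisdigos
Sarani 'wimzisdihos' matches the inherited outcome exactly, so it is an inherited cognate, not a loan.

inherited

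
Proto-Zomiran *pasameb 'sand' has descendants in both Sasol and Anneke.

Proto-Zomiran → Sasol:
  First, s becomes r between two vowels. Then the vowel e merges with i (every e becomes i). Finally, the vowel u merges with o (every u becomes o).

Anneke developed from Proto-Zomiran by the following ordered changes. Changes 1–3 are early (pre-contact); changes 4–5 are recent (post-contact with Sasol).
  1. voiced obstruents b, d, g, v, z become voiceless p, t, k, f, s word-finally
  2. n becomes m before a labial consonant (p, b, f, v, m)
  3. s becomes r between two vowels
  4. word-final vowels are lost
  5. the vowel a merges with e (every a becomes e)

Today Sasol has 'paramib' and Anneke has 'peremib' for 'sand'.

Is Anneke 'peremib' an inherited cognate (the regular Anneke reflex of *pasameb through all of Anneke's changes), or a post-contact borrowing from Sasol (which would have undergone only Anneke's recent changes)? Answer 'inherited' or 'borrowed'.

If inherited, *pasameb would pass through all of Anneke's changes:
Anneke: start from *pasameb.
  rule 1 (final devoicing): pasameb → pasamep
  rule 2: no change — pasamep
  rule 3 (rhotacism): pasamep → paramep
  rule 4: no change — paramep
  rule 5 (vowel merger): paramep → peremep
  ⇒ Anneke peremep
If borrowed from Sasol 'paramib' after the early changes, it would undergo only the recent ones:
  rule 4 (apocope): no change (paramib)
  rule 5 (vowel merger): paramib → peremib
  ⇒ as a loan: peremib
Anneke 'peremib' matches the loan outcome 'peremib', not the inherited 'peremep' — it skipped the early Anneke changes, so it was borrowed from Sasol.

borrowed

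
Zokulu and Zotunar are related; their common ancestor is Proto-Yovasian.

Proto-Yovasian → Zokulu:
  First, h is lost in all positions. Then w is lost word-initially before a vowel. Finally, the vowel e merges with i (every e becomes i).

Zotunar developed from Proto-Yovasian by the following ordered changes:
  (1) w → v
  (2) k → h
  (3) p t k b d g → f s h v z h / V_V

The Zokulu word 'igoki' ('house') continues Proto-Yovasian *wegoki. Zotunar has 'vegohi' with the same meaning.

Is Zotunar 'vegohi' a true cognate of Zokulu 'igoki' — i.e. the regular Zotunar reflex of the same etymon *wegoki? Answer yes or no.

Derive the expected Zotunar reflex of *wegoki:
Zotunar: *wegoki > vegoki > vegohi > vehohi  (by unconditioned shift, unconditioned shift, intervocalic lenition)
The regular Zotunar reflex would be 'vehohi', but the attested form is 'vegohi'. The correspondence is irregular, so they are not cognates (the Zotunar form has a different source).

no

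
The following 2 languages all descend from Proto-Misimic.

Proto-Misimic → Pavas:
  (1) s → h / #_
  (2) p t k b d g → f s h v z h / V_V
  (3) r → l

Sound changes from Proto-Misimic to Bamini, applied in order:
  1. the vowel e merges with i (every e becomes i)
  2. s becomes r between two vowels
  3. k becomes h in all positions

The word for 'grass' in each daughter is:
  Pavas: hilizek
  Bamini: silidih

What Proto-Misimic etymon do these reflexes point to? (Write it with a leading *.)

*silidek

Position 7: Pavas has k, Bamini has h. Pavas preserves k here (none of its changes turn any other segment into k), so the proto-segment is *k.
Position 6: Pavas has e, Bamini has i. Pavas preserves e here (none of its changes turn any other segment into e), so the proto-segment is *e.
Verify the candidate proto-form against each daughter:
Pavas: *silidek > hilidek > hilizek  (by debuccalisation, intervocalic lenition)
Bamini: start from *silidek.
  rule 1 (vowel merger): silidek → silidik
  rule 2: no change — silidik
  rule 3 (unconditioned shift): silidik → silidih
  ⇒ Bamini silidih
Only *silidek yields all of Pavas hilizek, Bamini silidih.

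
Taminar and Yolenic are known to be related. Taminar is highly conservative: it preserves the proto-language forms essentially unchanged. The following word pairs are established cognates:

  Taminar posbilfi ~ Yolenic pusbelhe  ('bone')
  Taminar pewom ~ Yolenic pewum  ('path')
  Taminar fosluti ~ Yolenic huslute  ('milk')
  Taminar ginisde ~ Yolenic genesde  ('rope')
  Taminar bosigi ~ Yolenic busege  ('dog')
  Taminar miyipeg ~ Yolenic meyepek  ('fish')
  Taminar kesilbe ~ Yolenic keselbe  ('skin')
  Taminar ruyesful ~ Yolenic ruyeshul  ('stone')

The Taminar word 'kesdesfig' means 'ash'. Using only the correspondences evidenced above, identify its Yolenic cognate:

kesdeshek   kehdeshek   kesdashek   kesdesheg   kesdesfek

posbilfi ~ pusbelhe — Taminar f corresponds to Yolenic h after a consonant, before a front vowel.
posbilfi ~ pusbelhe, ginisde ~ genesde — Taminar i corresponds to Yolenic e after a consonant, before a consonant other than r, m, n, p, b, f, v.
miyipeg ~ meyepek — Taminar g corresponds to Yolenic k word-finally.
Applying these to Taminar 'kesdesfig':
  kesdesfig → kesdeshig   (f→h after a consonant, before a front vowel)
  kesdeshig → kesdesheg   (i→e after a consonant, before a consonant other than r, m, n, p, b, f, v)
  kesdesheg → kesdeshek   (g→k word-finally)
So the Yolenic cognate is 'kesdeshek'.

kesdeshek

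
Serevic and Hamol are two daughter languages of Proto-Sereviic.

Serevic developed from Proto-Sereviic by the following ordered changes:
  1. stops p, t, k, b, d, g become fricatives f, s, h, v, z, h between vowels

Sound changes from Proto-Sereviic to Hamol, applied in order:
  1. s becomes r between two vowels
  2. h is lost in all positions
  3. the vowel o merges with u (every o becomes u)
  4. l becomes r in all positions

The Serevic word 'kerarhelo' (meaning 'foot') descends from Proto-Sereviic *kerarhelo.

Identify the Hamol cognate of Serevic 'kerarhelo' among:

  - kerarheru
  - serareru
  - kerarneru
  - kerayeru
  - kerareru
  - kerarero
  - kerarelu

Hamol: *kerarhelo > kerarelo > kerarelu > kerareru  (by h-loss, vowel merger, unconditioned shift)

kerareru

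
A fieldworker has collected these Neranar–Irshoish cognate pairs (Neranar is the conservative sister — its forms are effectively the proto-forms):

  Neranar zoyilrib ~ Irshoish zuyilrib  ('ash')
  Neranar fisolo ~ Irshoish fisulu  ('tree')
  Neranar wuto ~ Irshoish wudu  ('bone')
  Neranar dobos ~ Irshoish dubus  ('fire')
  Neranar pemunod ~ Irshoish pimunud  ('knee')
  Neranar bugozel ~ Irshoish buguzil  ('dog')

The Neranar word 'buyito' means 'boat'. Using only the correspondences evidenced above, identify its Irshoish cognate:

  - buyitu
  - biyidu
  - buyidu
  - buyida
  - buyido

buyidu

wuto ~ wudu — Neranar t corresponds to Irshoish d between vowels (before a back vowel).
fisolo ~ fisulu, wuto ~ wudu — Neranar o corresponds to Irshoish u word-finally.
Applying these to Neranar 'buyito':
  buyito → buyido   (t→d between vowels (before a back vowel))
  buyido → buyidu   (o→u word-finally)
So the Irshoish cognate is 'buyidu'.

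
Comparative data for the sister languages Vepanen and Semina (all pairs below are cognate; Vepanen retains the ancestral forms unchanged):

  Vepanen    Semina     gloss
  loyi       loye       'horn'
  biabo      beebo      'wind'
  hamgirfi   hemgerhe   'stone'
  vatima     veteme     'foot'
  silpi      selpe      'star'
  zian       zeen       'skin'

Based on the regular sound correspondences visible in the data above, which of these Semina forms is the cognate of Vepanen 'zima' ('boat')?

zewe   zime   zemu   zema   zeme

zeme

vatima ~ veteme — Vepanen i corresponds to Semina e after a consonant, before a nasal.
vatima ~ veteme — Vepanen a corresponds to Semina e word-finally.
Applying these to Vepanen 'zima':
  zima → zema   (i→e after a consonant, before a nasal)
  zema → zeme   (a→e word-finally)
So the Semina cognate is 'zeme'.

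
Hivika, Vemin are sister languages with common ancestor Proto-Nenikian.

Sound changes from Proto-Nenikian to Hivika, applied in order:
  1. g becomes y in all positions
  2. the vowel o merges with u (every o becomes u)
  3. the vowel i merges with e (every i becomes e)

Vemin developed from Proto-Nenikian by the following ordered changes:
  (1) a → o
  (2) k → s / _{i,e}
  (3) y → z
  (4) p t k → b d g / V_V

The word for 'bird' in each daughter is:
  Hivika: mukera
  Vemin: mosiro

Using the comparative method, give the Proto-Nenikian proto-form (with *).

Position 2: Hivika has u, Vemin has o. Taking the neighbouring segments as reconstructed: Hivika u could go back to *o or *u; Vemin o could go back to *a or *o — the one source consistent with every daughter is *o.
Position 3: Hivika has k, Vemin has s. Hivika preserves k here (none of its changes turn any other segment into k), so the proto-segment is *k.
Verify the candidate proto-form against each daughter:
Hivika: *mokira
  mokira (rule 1 does not apply)
  mokira → mukira   [vowel merger]
  mukira → mukera   [vowel merger]
  giving Hivika mukera.
Vemin: *mokira > mokiro > mosiro  (by vowel merger, palatalisation)
Only *mokira yields all of Hivika mukera, Vemin mosiro.

*mokira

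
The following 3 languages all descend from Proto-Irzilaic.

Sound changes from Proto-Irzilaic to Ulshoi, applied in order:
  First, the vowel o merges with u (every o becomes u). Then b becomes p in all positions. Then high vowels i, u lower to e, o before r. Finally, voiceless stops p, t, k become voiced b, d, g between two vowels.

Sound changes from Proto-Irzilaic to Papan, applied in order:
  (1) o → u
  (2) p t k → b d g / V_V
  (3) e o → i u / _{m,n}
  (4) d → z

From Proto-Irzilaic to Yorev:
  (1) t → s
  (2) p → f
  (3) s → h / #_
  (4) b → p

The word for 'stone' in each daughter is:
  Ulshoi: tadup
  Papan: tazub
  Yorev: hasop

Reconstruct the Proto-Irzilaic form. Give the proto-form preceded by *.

*tatob

Position 1: Ulshoi has t, Papan has t, Yorev has h. Ulshoi preserves t here (none of its changes turn any other segment into t), so the proto-segment is *t.
Position 5: Ulshoi has p, Papan has b, Yorev has p. In Yorev, p can only continue *b, so the proto-segment is *b.
Verify the candidate proto-form against each daughter:
Ulshoi: start from *tatob.
  rule 1 (vowel merger): tatob → tatub
  rule 2 (unconditioned shift): tatub → tatup
  rule 3: no change — tatup
  rule 4 (intervocalic voicing): tatup → tadup
  ⇒ Ulshoi tadup
Papan: *tatob > tatub > tadub > tazub  (by vowel merger, intervocalic voicing, unconditioned shift)
Yorev: start from *tatob.
  rule 1 (unconditioned shift): tatob → sasob
  rule 2: no change — sasob
  rule 3 (debuccalisation): sasob → hasob
  rule 4 (unconditioned shift): hasob → hasop
  ⇒ Yorev hasop
No other proto-form is consistent with every reflex, so the reconstruction is *tatob.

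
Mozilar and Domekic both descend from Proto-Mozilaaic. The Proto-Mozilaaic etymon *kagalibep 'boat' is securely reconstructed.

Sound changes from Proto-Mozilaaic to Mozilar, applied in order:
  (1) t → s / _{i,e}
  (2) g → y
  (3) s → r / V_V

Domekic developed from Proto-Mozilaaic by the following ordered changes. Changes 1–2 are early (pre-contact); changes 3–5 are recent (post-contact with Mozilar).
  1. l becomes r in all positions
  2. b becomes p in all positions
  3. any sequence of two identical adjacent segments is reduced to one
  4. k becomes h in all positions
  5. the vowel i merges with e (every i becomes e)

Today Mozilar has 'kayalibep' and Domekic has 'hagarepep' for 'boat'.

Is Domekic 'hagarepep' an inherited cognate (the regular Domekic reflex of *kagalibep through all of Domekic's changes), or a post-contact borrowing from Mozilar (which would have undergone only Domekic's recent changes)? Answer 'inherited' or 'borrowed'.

inherited

If inherited, *kagalibep would pass through all of Domekic's changes:
Domekic: *kagalibep
  kagalibep → kagaribep   [unconditioned shift]
  kagaribep → kagaripep   [unconditioned shift]
  kagaripep (rule 3 does not apply)
  kagaripep → hagaripep   [unconditioned shift]
  hagaripep → hagarepep   [vowel merger]
  giving Domekic hagarepep.
If borrowed from Mozilar 'kayalibep' after the early changes, it would undergo only the recent ones:
  rule 3 (degemination): no change (kayalibep)
  rule 4 (unconditioned shift): kayalibep → hayalibep
  rule 5 (vowel merger): hayalibep → hayalebep
  ⇒ as a loan: hayalebep
Domekic 'hagarepep' matches the inherited outcome exactly, so it is an inherited cognate, not a loan.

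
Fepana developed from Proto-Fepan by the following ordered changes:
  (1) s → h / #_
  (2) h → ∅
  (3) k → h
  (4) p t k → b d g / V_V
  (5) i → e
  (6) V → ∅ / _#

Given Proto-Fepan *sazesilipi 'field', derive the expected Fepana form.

Fepana: *sazesilipi > hazesilipi > azesilipi > azesilibi > azeselebe > azeseleb  (by debuccalisation, h-loss, intervocalic voicing, vowel merger, apocope)

azeseleb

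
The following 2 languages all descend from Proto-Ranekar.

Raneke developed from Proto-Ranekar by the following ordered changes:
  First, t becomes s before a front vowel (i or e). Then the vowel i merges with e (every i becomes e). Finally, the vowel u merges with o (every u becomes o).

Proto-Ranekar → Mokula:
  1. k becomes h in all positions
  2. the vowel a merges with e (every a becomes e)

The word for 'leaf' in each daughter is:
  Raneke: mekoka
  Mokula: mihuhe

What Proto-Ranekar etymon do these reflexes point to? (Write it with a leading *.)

*mikuka

Position 4: Raneke has o, Mokula has u. Mokula preserves u here (none of its changes turn any other segment into u), so the proto-segment is *u.
Position 6: Raneke has a, Mokula has e. Raneke preserves a here (none of its changes turn any other segment into a), so the proto-segment is *a.
Position 3: Raneke has k, Mokula has h. Raneke preserves k here (none of its changes turn any other segment into k), so the proto-segment is *k.
Continuing position by position gives *mikuka; check it forward:
Raneke: start from *mikuka.
  rule 1: no change — mikuka
  rule 2 (vowel merger): mikuka → mekuka
  rule 3 (vowel merger): mekuka → mekoka
  ⇒ Raneke mekoka
Mokula: start from *mikuka.
  rule 1 (unconditioned shift): mikuka → mihuha
  rule 2 (vowel merger): mihuha → mihuhe
  ⇒ Mokula mihuhe
*mikuka is the unique common source.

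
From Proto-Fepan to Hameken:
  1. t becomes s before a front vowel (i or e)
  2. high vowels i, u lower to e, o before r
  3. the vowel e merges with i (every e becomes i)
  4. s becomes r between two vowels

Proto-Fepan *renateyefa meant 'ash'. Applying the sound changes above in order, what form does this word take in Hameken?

Hameken: *renateyefa > renaseyefa > rinasiyifa > rinariyifa  (by palatalisation, vowel merger, rhotacism)

rinariyifa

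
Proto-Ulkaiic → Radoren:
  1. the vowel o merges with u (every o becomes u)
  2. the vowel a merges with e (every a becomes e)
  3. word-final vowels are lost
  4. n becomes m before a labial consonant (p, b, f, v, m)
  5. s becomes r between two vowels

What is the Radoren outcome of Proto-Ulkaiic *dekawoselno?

Radoren: *dekawoselno > dekawuselnu > dekewuselnu > dekewuseln > dekewureln  (by vowel merger, vowel merger, apocope, rhotacism)

dekewureln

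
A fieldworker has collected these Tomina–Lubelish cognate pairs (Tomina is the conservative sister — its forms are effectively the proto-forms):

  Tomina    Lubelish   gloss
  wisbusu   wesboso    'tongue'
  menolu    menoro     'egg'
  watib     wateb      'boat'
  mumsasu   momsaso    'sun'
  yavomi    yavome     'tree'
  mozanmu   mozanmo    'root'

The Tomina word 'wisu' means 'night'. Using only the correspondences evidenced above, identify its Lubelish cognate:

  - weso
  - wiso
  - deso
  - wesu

weso

wisbusu ~ wesboso — Tomina i corresponds to Lubelish e after a consonant, before a consonant other than r, m, n, p, b, f, v.
wisbusu ~ wesboso, menolu ~ menoro — Tomina u corresponds to Lubelish o word-finally.
Applying these to Tomina 'wisu':
  wisu → wesu   (i→e after a consonant, before a consonant other than r, m, n, p, b, f, v)
  wesu → weso   (u→o word-finally)
So the Lubelish cognate is 'weso'.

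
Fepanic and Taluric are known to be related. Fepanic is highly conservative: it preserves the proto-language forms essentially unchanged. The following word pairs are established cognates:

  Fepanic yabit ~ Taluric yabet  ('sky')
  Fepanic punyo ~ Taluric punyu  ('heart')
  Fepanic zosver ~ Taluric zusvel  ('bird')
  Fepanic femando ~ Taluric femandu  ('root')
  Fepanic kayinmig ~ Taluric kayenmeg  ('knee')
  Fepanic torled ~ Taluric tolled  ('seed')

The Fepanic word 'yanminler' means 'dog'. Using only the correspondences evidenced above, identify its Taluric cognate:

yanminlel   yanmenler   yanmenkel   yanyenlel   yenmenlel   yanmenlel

kayinmig ~ kayenmeg — Fepanic i corresponds to Taluric e after a consonant, before a nasal.
zosver ~ zusvel — Fepanic r corresponds to Taluric l word-finally.
Applying these to Fepanic 'yanminler':
  yanminler → yanmenler   (i→e after a consonant, before a nasal)
  yanmenler → yanmenlel   (r→l word-finally)
So the Taluric cognate is 'yanmenlel'.

yanmenlel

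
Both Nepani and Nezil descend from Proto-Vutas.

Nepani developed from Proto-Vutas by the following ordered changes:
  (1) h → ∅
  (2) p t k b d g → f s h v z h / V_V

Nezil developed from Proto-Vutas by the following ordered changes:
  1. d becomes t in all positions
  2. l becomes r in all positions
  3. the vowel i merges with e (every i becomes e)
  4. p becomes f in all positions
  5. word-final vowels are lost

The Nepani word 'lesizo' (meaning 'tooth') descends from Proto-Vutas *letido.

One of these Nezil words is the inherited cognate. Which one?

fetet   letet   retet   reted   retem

retet

Nezil: start from *letido.
  rule 1 (unconditioned shift): letido → letito
  rule 2 (unconditioned shift): letito → retito
  rule 3 (vowel merger): retito → reteto
  rule 4: no change — reteto
  rule 5 (apocope): reteto → retet
  ⇒ Nezil retet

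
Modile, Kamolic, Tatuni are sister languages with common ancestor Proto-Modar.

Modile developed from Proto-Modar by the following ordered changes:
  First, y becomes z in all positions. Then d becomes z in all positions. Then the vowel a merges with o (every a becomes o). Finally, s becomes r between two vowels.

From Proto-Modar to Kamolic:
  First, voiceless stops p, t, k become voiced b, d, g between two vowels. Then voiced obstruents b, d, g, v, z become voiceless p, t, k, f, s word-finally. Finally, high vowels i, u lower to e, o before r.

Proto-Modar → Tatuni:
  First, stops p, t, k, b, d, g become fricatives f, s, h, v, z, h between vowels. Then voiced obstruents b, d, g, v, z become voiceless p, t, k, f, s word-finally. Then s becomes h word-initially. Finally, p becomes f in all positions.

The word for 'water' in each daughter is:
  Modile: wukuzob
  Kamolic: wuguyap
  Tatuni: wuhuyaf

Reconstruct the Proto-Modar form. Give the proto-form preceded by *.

Position 5: Modile has z, Kamolic has y, Tatuni has y. Kamolic preserves y here (none of its changes turn any other segment into y), so the proto-segment is *y.
Position 6: Modile has o, Kamolic has a, Tatuni has a. Kamolic preserves a here (none of its changes turn any other segment into a), so the proto-segment is *a.
Continuing position by position gives *wukuyab; check it forward:
Modile: *wukuyab
  wukuyab → wukuzab   [unconditioned shift]
  wukuzab (rule 2 does not apply)
  wukuzab → wukuzob   [vowel merger]
  wukuzob (rule 4 does not apply)
  giving Modile wukuzob.
Kamolic: *wukuyab
  wukuyab → wuguyab   [intervocalic voicing]
  wuguyab → wuguyap   [final devoicing]
  wuguyap (rule 3 does not apply)
  giving Kamolic wuguyap.
Tatuni: *wukuyab
  wukuyab → wuhuyab   [intervocalic lenition]
  wuhuyab → wuhuyap   [final devoicing]
  wuhuyap (rule 3 does not apply)
  wuhuyap → wuhuyaf   [unconditioned shift]
  giving Tatuni wuhuyaf.
No other proto-form is consistent with every reflex, so the reconstruction is *wukuyab.

*wukuyab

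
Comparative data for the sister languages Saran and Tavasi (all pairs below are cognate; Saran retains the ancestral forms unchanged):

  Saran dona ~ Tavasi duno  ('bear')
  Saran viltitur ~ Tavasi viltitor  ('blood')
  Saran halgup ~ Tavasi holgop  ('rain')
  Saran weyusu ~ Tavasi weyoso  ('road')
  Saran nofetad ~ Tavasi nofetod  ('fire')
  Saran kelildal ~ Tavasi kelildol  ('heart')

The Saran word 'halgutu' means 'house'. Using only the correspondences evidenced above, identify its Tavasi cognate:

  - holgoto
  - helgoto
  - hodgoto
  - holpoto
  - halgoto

halgup ~ holgop, nofetad ~ nofetod — Saran a corresponds to Tavasi o after a consonant, before a consonant other than r, m, n, p, b, f, v.
weyusu ~ weyoso — Saran u corresponds to Tavasi o after a consonant, before a consonant other than r, m, n, p, b, f, v.
weyusu ~ weyoso — Saran u corresponds to Tavasi o word-finally.
Applying these to Saran 'halgutu':
  halgutu → holgutu   (a→o after a consonant, before a consonant other than r, m, n, p, b, f, v)
  holgutu → holgotu   (u→o after a consonant, before a consonant other than r, m, n, p, b, f, v)
  holgotu → holgoto   (u→o word-finally)
So the Tavasi cognate is 'holgoto'.

holgoto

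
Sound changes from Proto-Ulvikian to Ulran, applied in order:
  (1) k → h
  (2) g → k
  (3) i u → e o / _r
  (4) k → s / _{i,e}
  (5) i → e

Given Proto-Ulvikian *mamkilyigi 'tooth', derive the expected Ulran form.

mamhelyese

Ulran: *mamkilyigi
  mamkilyigi → mamhilyigi   [unconditioned shift]
  mamhilyigi → mamhilyiki   [unconditioned shift]
  mamhilyiki (rule 3 does not apply)
  mamhilyiki → mamhilyisi   [palatalisation]
  mamhilyisi → mamhelyese   [vowel merger]
  giving Ulran mamhelyese.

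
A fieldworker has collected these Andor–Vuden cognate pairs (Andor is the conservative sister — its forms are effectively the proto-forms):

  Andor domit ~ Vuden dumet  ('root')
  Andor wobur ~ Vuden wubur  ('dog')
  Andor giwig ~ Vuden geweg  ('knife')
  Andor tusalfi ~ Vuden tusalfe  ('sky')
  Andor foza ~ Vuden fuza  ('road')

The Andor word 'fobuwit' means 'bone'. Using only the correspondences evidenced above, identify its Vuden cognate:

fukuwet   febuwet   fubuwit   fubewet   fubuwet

fubuwet

wobur ~ wubur — Andor o corresponds to Vuden u after a consonant, before a labial obstruent.
domit ~ dumet, giwig ~ geweg — Andor i corresponds to Vuden e after a consonant, before a consonant other than r, m, n, p, b, f, v.
Applying these to Andor 'fobuwit':
  fobuwit → fubuwit   (o→u after a consonant, before a labial obstruent)
  fubuwit → fubuwet   (i→e after a consonant, before a consonant other than r, m, n, p, b, f, v)
So the Vuden cognate is 'fubuwet'.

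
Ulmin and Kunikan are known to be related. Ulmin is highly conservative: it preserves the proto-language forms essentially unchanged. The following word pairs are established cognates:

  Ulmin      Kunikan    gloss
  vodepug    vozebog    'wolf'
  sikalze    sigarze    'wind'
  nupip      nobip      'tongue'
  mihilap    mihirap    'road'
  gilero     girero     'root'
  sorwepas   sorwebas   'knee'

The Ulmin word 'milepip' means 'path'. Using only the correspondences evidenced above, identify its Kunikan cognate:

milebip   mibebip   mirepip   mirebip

mirebip

gilero ~ girero — Ulmin l corresponds to Kunikan r between vowels (before a front vowel).
nupip ~ nobip — Ulmin p corresponds to Kunikan b between vowels (before a front vowel).
Applying these to Ulmin 'milepip':
  milepip → mirepip   (l→r between vowels (before a front vowel))
  mirepip → mirebip   (p→b between vowels (before a front vowel))
So the Kunikan cognate is 'mirebip'.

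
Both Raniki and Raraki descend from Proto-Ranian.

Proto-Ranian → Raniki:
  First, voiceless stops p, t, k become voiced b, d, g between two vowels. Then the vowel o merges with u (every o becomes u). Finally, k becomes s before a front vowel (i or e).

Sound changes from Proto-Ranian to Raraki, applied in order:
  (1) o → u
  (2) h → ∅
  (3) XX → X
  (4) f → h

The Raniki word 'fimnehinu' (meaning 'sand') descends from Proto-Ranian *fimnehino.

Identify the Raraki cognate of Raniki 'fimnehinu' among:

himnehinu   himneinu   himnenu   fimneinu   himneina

Raraki: *fimnehino > fimnehinu > fimneinu > himneinu  (by vowel merger, h-loss, unconditioned shift)

himneinu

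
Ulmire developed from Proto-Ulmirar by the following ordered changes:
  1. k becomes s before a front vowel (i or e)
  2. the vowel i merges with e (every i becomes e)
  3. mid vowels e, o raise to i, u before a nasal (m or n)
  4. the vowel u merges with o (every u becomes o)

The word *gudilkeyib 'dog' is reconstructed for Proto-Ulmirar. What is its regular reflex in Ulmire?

godelseyeb

Ulmire: start from *gudilkeyib.
  rule 1 (palatalisation): gudilkeyib → gudilseyib
  rule 2 (vowel merger): gudilseyib → gudelseyeb
  rule 3: no change — gudelseyeb
  rule 4 (vowel merger): gudelseyeb → godelseyeb
  ⇒ Ulmire godelseyeb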